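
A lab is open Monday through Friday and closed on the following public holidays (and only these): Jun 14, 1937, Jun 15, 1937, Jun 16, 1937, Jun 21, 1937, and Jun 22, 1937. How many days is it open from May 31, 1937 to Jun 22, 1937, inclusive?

12

May 31, 1937 is a Monday.
From May 31, 1937 to Jun 22, 1937 is 23 days inclusive.
23 = 7 × 3 + 2, so there are 3 full weeks plus 2 extra days.
Each full week contributes 5 weekdays (Mon–Fri): 3 × 5 = 15.
The 2 extra days are Monday, Tuesday — 2 of them qualify.
Total: 15 + 2 = 17.
Holidays: Jun 14, 1937 (Mon); Jun 15, 1937 (Tue); Jun 16, 1937 (Wed); Jun 21, 1937 (Mon); Jun 22, 1937 (Tue).
All 5 holidays fall on weekdays, so subtract 5.
Business days: 17 − 5 = 12.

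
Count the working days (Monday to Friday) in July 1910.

Jul 1, 1910 is a Friday.
From Jul 1, 1910 to Jul 31, 1910 is 31 days inclusive.
31 = 7 × 4 + 3, so there are 4 full weeks plus 3 extra days.
Each full week contributes 5 weekdays (Mon–Fri): 4 × 5 = 20.
The 3 extra days are Friday, Saturday, Sunday — 1 of them qualifies.
Total: 20 + 1 = 21.

21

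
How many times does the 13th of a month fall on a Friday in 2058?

2

The 13th falls on a Friday when the month's 13th has weekday Fri.
Jan 13 is Sun; Feb 13 is Wed; Mar 13 is Wed; Apr 13 is Sat; May 13 is Mon; Jun 13 is Thu; Jul 13 is Sat; Aug 13 is Tue; Sep 13 is Fri ✓; Oct 13 is Sun; Nov 13 is Wed; Dec 13 is Fri ✓.
Friday the 13ths: Sep, Dec.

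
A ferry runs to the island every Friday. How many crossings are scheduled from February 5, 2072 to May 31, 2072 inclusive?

February 5, 2072 is a Friday.
The range spans 117 days (inclusive of both endpoints).
117 = 7 × 16 + 5, so there are 16 full weeks plus 5 extra days.
Each full week contributes one Friday: 16 so far.
The 5 extra days are Friday, Saturday, Sunday, Monday, Tuesday — 1 of them qualifies.
Total: 16 + 1 = 17.

17 Fridays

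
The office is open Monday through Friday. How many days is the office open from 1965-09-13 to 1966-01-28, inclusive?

100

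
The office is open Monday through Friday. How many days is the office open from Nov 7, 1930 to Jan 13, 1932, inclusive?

309

Nov 7, 1930 is a Friday.
That's 433 days from start to end, counting both.
433 = 7 × 61 + 6, so there are 61 full weeks plus 6 extra days.
Each full week contributes 5 weekdays (Mon–Fri): 61 × 5 = 305.
The 6 extra days are Fri, Sat, Sun, Mon, Tue, Wed — 4 of them qualify.
Total: 305 + 4 = 309.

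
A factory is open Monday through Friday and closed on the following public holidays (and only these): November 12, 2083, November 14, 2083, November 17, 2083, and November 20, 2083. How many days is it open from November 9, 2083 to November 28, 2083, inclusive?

12 business days

November 9, 2083 is a Tuesday.
The range spans 20 days (inclusive of both endpoints).
20 = 7 × 2 + 6, so there are 2 full weeks plus 6 extra days.
Each full week contributes 5 weekdays (Mon–Fri): 2 × 5 = 10.
The 6 extra days are Tue, Wed, Thu, Fri, Sat, Sun — 4 of them qualify.
Total: 10 + 4 = 14.
Holidays: November 12, 2083 (Fri); November 14, 2083 (Sun); November 17, 2083 (Wed); November 20, 2083 (Sat).
2 of the 4 holidays fall on weekdays; the rest are weekends and were already excluded.
Business days: 14 − 2 = 12.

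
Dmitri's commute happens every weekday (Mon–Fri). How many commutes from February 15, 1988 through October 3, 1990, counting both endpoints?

February 15, 1988 is a Monday.
The range spans 962 days (inclusive of both endpoints).
962 = 7 × 137 + 3, so there are 137 full weeks plus 3 extra days.
Each full week contributes 5 weekdays (Mon–Fri): 137 × 5 = 685.
The 3 extra days are Monday, Tuesday, Wednesday — 3 of them qualify.
Total: 685 + 3 = 688.

688 weekdays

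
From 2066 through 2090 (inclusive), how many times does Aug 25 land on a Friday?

4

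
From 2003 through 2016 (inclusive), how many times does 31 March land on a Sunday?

1

Day of week of March 31 in each year:
2003: Mon, 2004: Wed, 2005: Thu, 2006: Fri, 2007: Sat, 2008: Mon, 2009: Tue, 2010: Wed, 2011: Thu, 2012: Sat, 2013: Sun ✓, 2014: Mon, 2015: Tue, 2016: Thu
Sundays: 2013.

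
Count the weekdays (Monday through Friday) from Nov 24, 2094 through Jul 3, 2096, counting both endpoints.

420

Nov 24, 2094 is a Wednesday.
From Nov 24, 2094 to Jul 3, 2096 is 588 days inclusive.
588 = 7 × 84, so the span is exactly 84 full weeks.
Each full week contributes 5 weekdays (Mon–Fri): 84 × 5 = 420.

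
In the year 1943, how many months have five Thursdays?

4

A month has five Thursdays exactly when Thursday falls within its first (length − 28) days.
Jan: 31 days, starts Fri → 5 of Fri, Sat, Sun
Feb: 28 days, starts Mon → 5 of (none)
Mar: 31 days, starts Mon → 5 of Mon, Tue, Wed
Apr: 30 days, starts Thu → 5 of Thu, Fri ✓
May: 31 days, starts Sat → 5 of Sat, Sun, Mon
Jun: 30 days, starts Tue → 5 of Tue, Wed
Jul: 31 days, starts Thu → 5 of Thu, Fri, Sat ✓
Aug: 31 days, starts Sun → 5 of Sun, Mon, Tue
Sep: 30 days, starts Wed → 5 of Wed, Thu ✓
Oct: 31 days, starts Fri → 5 of Fri, Sat, Sun
Nov: 30 days, starts Mon → 5 of Mon, Tue
Dec: 31 days, starts Wed → 5 of Wed, Thu, Fri ✓
Months with five Thursdays: Apr, Jul, Sep, Dec.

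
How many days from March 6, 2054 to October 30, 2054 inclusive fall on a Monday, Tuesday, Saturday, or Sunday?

136

March 6, 2054 is a Friday.
That's 239 days from start to end, counting both.
239 = 7 × 34 + 1, so there are 34 full weeks plus 1 extra day.
Each full week contributes 4 days from the set (Mon, Tue, Sat, Sun): 34 × 4 = 136.
The 1 extra day is Friday — none qualify.
Total: 136 + 0 = 136.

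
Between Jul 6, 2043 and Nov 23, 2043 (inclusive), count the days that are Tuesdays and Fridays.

Jul 6, 2043 is a Monday.
From Jul 6, 2043 to Nov 23, 2043 is 141 days inclusive.
141 = 7 × 20 + 1, so there are 20 full weeks plus 1 extra day.
Each full week contributes 2 days from the set (Tue, Fri): 20 × 2 = 40.
The 1 extra day is Monday — none qualify.
Total: 40 + 0 = 40.

40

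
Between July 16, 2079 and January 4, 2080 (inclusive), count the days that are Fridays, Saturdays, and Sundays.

July 16, 2079 is a Sunday.
That's 173 days from start to end, counting both.
173 = 7 × 24 + 5, so there are 24 full weeks plus 5 extra days.
Each full week contributes 3 days from the set (Fri, Sat, Sun): 24 × 3 = 72.
The 5 extra days are Sun, Mon, Tue, Wed, Thu — 1 of them qualifies.
Total: 72 + 1 = 73.

73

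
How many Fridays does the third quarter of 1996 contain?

13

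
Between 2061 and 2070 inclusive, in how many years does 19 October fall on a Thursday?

1

Day of week of October 19 in each year:
2061: Wed, 2062: Thu ✓, 2063: Fri, 2064: Sun, 2065: Mon, 2066: Tue, 2067: Wed, 2068: Fri, 2069: Sat, 2070: Sun
Thursdays: 2062.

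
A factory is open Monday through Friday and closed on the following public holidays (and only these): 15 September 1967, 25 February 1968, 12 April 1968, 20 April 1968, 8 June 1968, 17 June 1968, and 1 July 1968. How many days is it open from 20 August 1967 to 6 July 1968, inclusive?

226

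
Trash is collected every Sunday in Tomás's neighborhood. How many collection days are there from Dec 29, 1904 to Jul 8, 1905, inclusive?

27

Dec 29, 1904 is a Thursday.
The range spans 192 days (inclusive of both endpoints).
192 = 7 × 27 + 3, so there are 27 full weeks plus 3 extra days.
Each full week contributes one Sunday: 27 so far.
The 3 extra days are Thursday, Friday, Saturday — none qualify.
Total: 27 + 0 = 27.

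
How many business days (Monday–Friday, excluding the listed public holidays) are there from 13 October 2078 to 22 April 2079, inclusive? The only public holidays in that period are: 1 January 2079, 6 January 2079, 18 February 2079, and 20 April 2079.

135

13 October 2078 is a Thursday.
That's 192 days from start to end, counting both.
192 = 7 × 27 + 3, so there are 27 full weeks plus 3 extra days.
Each full week contributes 5 weekdays (Mon–Fri): 27 × 5 = 135.
The 3 extra days are Thursday, Friday, Saturday — 2 of them qualify.
Total: 135 + 2 = 137.
Holidays: 1 January 2079 (Sun); 6 January 2079 (Fri); 18 February 2079 (Sat); 20 April 2079 (Thu).
2 of the 4 holidays fall on weekdays; the rest are weekends and were already excluded.
Business days: 137 − 2 = 135.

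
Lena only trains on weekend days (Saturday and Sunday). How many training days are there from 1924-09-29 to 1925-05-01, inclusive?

60

1924-09-29 is a Monday.
The range spans 215 days (inclusive of both endpoints).
215 = 7 × 30 + 5, so there are 30 full weeks plus 5 extra days.
Each full week contributes 2 weekend days (Sat, Sun): 30 × 2 = 60.
The 5 extra days are Monday, Tuesday, Wednesday, Thursday, Friday — none qualify.
Total: 60 + 0 = 60.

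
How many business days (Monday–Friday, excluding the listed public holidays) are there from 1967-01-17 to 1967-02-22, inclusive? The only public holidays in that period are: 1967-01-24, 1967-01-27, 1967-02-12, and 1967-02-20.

1967-01-17 is a Tuesday.
That's 37 days from start to end, counting both.
37 = 7 × 5 + 2, so there are 5 full weeks plus 2 extra days.
Each full week contributes 5 weekdays (Mon–Fri): 5 × 5 = 25.
The 2 extra days are Tue, Wed — 2 of them qualify.
Total: 25 + 2 = 27.
Holidays: 1967-01-24 (Tue); 1967-01-27 (Fri); 1967-02-12 (Sun); 1967-02-20 (Mon).
3 of the 4 holidays fall on weekdays; the rest are weekends and were already excluded.
Business days: 27 − 3 = 24.

24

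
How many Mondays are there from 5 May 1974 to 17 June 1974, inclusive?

7 Mondays

5 May 1974 is a Sunday.
The range spans 44 days (inclusive of both endpoints).
44 = 7 × 6 + 2, so there are 6 full weeks plus 2 extra days.
Each full week contributes one Monday: 6 so far.
The 2 extra days are Sunday, Monday — 1 of them qualifies.
Total: 6 + 1 = 7.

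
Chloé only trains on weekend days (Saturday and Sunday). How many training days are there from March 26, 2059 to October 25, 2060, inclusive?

March 26, 2059 is a Wednesday.
From March 26, 2059 to October 25, 2060 is 580 days inclusive.
580 = 7 × 82 + 6, so there are 82 full weeks plus 6 extra days.
Each full week contributes 2 weekend days (Sat, Sun): 82 × 2 = 164.
The 6 extra days are Wed, Thu, Fri, Sat, Sun, Mon — 2 of them qualify.
Total: 164 + 2 = 166.

166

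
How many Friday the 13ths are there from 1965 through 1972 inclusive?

Friday-the-13ths by year:
1965: Aug
1966: May
1967: Jan, Oct
1968: Sep, Dec
1969: Jun
1970: Feb, Mar, Nov
1971: Aug
1972: Oct

12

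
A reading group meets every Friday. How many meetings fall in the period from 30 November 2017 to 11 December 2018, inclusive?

30 November 2017 is a Thursday.
The range spans 377 days (inclusive of both endpoints).
377 = 7 × 53 + 6, so there are 53 full weeks plus 6 extra days.
Each full week contributes one Friday: 53 so far.
The 6 extra days are Thursday, Friday, Saturday, Sunday, Monday, Tuesday — 1 of them qualifies.
Total: 53 + 1 = 54.

54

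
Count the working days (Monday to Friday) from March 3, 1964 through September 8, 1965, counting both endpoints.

March 3, 1964 is a Tuesday.
That's 555 days from start to end, counting both.
555 = 7 × 79 + 2, so there are 79 full weeks plus 2 extra days.
Each full week contributes 5 weekdays (Mon–Fri): 79 × 5 = 395.
The 2 extra days are Tue, Wed — 2 of them qualify.
Total: 395 + 2 = 397.

397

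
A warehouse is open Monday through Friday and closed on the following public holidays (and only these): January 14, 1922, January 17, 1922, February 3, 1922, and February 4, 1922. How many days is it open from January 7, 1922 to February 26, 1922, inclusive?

January 7, 1922 is a Saturday.
The range spans 51 days (inclusive of both endpoints).
51 = 7 × 7 + 2, so there are 7 full weeks plus 2 extra days.
Each full week contributes 5 weekdays (Mon–Fri): 7 × 5 = 35.
The 2 extra days are Sat, Sun — none qualify.
Total: 35 + 0 = 35.
Holidays: January 14, 1922 (Sat); January 17, 1922 (Tue); February 3, 1922 (Fri); February 4, 1922 (Sat).
2 of the 4 holidays fall on weekdays; the rest are weekends and were already excluded.
Business days: 35 − 2 = 33.

33 working days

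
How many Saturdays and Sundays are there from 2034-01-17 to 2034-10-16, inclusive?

78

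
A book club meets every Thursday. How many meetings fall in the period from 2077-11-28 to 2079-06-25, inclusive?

82 Thursdays

2077-11-28 is a Sunday.
The range spans 575 days (inclusive of both endpoints).
575 = 7 × 82 + 1, so there are 82 full weeks plus 1 extra day.
Each full week contributes one Thursday: 82 so far.
The 1 extra day is Sunday — none qualify.
Total: 82 + 0 = 82.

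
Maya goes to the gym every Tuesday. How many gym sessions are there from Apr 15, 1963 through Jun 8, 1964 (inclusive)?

60 Tuesdays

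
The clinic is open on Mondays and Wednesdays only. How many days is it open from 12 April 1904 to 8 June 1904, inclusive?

17

12 April 1904 is a Tuesday.
The range spans 58 days (inclusive of both endpoints).
58 = 7 × 8 + 2, so there are 8 full weeks plus 2 extra days.
Each full week contributes 2 days from the set (Mon, Wed): 8 × 2 = 16.
The 2 extra days are Tue, Wed — 1 of them qualifies.
Total: 16 + 1 = 17.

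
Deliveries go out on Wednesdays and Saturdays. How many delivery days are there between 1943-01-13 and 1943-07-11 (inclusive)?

52

1943-01-13 is a Wednesday.
From 1943-01-13 to 1943-07-11 is 180 days inclusive.
180 = 7 × 25 + 5, so there are 25 full weeks plus 5 extra days.
Each full week contributes 2 days from the set (Wed, Sat): 25 × 2 = 50.
The 5 extra days are Wednesday, Thursday, Friday, Saturday, Sunday — 2 of them qualify.
Total: 50 + 2 = 52.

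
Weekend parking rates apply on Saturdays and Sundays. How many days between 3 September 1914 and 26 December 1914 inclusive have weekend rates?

33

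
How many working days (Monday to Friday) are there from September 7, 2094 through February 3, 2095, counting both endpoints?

September 7, 2094 is a Tuesday.
From September 7, 2094 to February 3, 2095 is 150 days inclusive.
150 = 7 × 21 + 3, so there are 21 full weeks plus 3 extra days.
Each full week contributes 5 weekdays (Mon–Fri): 21 × 5 = 105.
The 3 extra days are Tue, Wed, Thu — 3 of them qualify.
Total: 105 + 3 = 108.

108 weekdays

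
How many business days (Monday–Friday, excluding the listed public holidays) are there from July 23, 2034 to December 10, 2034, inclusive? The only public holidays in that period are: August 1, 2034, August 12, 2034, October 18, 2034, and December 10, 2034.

July 23, 2034 is a Sunday.
The range spans 141 days (inclusive of both endpoints).
141 = 7 × 20 + 1, so there are 20 full weeks plus 1 extra day.
Each full week contributes 5 weekdays (Mon–Fri): 20 × 5 = 100.
The 1 extra day is Sun — none qualify.
Total: 100 + 0 = 100.
Holidays: August 1, 2034 (Tue); August 12, 2034 (Sat); October 18, 2034 (Wed); December 10, 2034 (Sun).
2 of the 4 holidays fall on weekdays; the rest are weekends and were already excluded.
Business days: 100 − 2 = 98.

98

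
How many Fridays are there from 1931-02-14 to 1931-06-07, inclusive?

1931-02-14 is a Saturday.
The range spans 114 days (inclusive of both endpoints).
114 = 7 × 16 + 2, so there are 16 full weeks plus 2 extra days.
Each full week contributes one Friday: 16 so far.
The 2 extra days are Saturday, Sunday — none qualify.
Total: 16 + 0 = 16.

16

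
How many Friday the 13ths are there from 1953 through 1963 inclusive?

21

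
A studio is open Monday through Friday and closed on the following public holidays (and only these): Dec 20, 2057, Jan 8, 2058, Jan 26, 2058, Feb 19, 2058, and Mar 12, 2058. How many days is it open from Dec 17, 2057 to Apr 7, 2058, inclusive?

Dec 17, 2057 is a Monday.
From Dec 17, 2057 to Apr 7, 2058 is 112 days inclusive.
112 = 7 × 16, so the span is exactly 16 full weeks.
Each full week contributes 5 weekdays (Mon–Fri): 16 × 5 = 80.
Holidays: Dec 20, 2057 (Thu); Jan 8, 2058 (Tue); Jan 26, 2058 (Sat); Feb 19, 2058 (Tue); Mar 12, 2058 (Tue).
4 of the 5 holidays fall on weekdays; the rest are weekends and were already excluded.
Business days: 80 − 4 = 76.

76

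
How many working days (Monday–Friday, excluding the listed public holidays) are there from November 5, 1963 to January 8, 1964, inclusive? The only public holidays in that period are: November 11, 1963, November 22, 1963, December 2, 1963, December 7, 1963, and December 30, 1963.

43

November 5, 1963 is a Tuesday.
The range spans 65 days (inclusive of both endpoints).
65 = 7 × 9 + 2, so there are 9 full weeks plus 2 extra days.
Each full week contributes 5 weekdays (Mon–Fri): 9 × 5 = 45.
The 2 extra days are Tue, Wed — 2 of them qualify.
Total: 45 + 2 = 47.
Holidays: November 11, 1963 (Mon); November 22, 1963 (Fri); December 2, 1963 (Mon); December 7, 1963 (Sat); December 30, 1963 (Mon).
4 of the 5 holidays fall on weekdays; the rest are weekends and were already excluded.
Business days: 47 − 4 = 43.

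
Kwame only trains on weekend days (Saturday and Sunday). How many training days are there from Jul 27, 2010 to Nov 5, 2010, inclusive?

Jul 27, 2010 is a Tuesday.
That's 102 days from start to end, counting both.
102 = 7 × 14 + 4, so there are 14 full weeks plus 4 extra days.
Each full week contributes 2 weekend days (Sat, Sun): 14 × 2 = 28.
The 4 extra days are Tuesday, Wednesday, Thursday, Friday — none qualify.
Total: 28 + 0 = 28.

28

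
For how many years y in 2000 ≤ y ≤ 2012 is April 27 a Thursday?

2

Day of week of April 27 in each year:
2000: Thu ✓, 2001: Fri, 2002: Sat, 2003: Sun, 2004: Tue, 2005: Wed, 2006: Thu ✓, 2007: Fri, 2008: Sun, 2009: Mon, 2010: Tue, 2011: Wed, 2012: Fri
Thursdays: 2000, 2006.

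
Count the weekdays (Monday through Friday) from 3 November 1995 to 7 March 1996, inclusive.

90

3 November 1995 is a Friday.
From 3 November 1995 to 7 March 1996 is 126 days inclusive.
126 = 7 × 18, so the span is exactly 18 full weeks.
Each full week contributes 5 weekdays (Mon–Fri): 18 × 5 = 90.
Total: 90.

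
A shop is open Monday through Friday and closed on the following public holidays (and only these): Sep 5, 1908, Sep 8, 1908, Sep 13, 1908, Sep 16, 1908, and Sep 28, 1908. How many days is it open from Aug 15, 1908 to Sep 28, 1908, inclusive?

Aug 15, 1908 is a Saturday.
That's 45 days from start to end, counting both.
45 = 7 × 6 + 3, so there are 6 full weeks plus 3 extra days.
Each full week contributes 5 weekdays (Mon–Fri): 6 × 5 = 30.
The 3 extra days are Saturday, Sunday, Monday — 1 of them qualifies.
Total: 30 + 1 = 31.
Holidays: Sep 5, 1908 (Sat); Sep 8, 1908 (Tue); Sep 13, 1908 (Sun); Sep 16, 1908 (Wed); Sep 28, 1908 (Mon).
3 of the 5 holidays fall on weekdays; the rest are weekends and were already excluded.
Business days: 31 − 3 = 28.

28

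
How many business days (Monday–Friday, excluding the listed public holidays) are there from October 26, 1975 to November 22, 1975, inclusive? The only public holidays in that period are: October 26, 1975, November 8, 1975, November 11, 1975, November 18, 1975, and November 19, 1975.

17

October 26, 1975 is a Sunday.
That's 28 days from start to end, counting both.
28 = 7 × 4, so the span is exactly 4 full weeks.
Each full week contributes 5 weekdays (Mon–Fri): 4 × 5 = 20.
Total: 20.
Holidays: October 26, 1975 (Sun); November 8, 1975 (Sat); November 11, 1975 (Tue); November 18, 1975 (Tue); November 19, 1975 (Wed).
3 of the 5 holidays fall on weekdays; the rest are weekends and were already excluded.
Business days: 20 − 3 = 17.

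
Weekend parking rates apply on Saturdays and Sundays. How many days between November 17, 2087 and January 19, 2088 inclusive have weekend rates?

November 17, 2087 is a Monday.
The range spans 64 days (inclusive of both endpoints).
64 = 7 × 9 + 1, so there are 9 full weeks plus 1 extra day.
Each full week contributes 2 weekend days (Sat, Sun): 9 × 2 = 18.
The 1 extra day is Monday — none qualify.
Total: 18 + 0 = 18.

18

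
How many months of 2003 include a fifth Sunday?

A month has five Sundays exactly when Sunday falls within its first (length − 28) days.
Jan: 31 days, starts Wed → 5 of Wed, Thu, Fri
Feb: 28 days, starts Sat → 5 of (none)
Mar: 31 days, starts Sat → 5 of Sat, Sun, Mon ✓
Apr: 30 days, starts Tue → 5 of Tue, Wed
May: 31 days, starts Thu → 5 of Thu, Fri, Sat
Jun: 30 days, starts Sun → 5 of Sun, Mon ✓
Jul: 31 days, starts Tue → 5 of Tue, Wed, Thu
Aug: 31 days, starts Fri → 5 of Fri, Sat, Sun ✓
Sep: 30 days, starts Mon → 5 of Mon, Tue
Oct: 31 days, starts Wed → 5 of Wed, Thu, Fri
Nov: 30 days, starts Sat → 5 of Sat, Sun ✓
Dec: 31 days, starts Mon → 5 of Mon, Tue, Wed
Months with five Sundays: Mar, Jun, Aug, Nov.

4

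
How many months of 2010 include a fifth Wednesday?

4

A month has five Wednesdays exactly when Wednesday falls within its first (length − 28) days.
Jan: 31 days, starts Fri → 5 of Fri, Sat, Sun
Feb: 28 days, starts Mon → 5 of (none)
Mar: 31 days, starts Mon → 5 of Mon, Tue, Wed ✓
Apr: 30 days, starts Thu → 5 of Thu, Fri
May: 31 days, starts Sat → 5 of Sat, Sun, Mon
Jun: 30 days, starts Tue → 5 of Tue, Wed ✓
Jul: 31 days, starts Thu → 5 of Thu, Fri, Sat
Aug: 31 days, starts Sun → 5 of Sun, Mon, Tue
Sep: 30 days, starts Wed → 5 of Wed, Thu ✓
Oct: 31 days, starts Fri → 5 of Fri, Sat, Sun
Nov: 30 days, starts Mon → 5 of Mon, Tue
Dec: 31 days, starts Wed → 5 of Wed, Thu, Fri ✓
Months with five Wednesdays: Mar, Jun, Sep, Dec.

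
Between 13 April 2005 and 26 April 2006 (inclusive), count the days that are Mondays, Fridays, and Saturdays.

13 April 2005 is a Wednesday.
From 13 April 2005 to 26 April 2006 is 379 days inclusive.
379 = 7 × 54 + 1, so there are 54 full weeks plus 1 extra day.
Each full week contributes 3 days from the set (Mon, Fri, Sat): 54 × 3 = 162.
The 1 extra day is Wed — none qualify.
Total: 162 + 0 = 162.

162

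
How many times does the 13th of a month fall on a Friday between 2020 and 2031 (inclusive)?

19

Friday-the-13ths by year:
2020: Mar, Nov
2021: Aug
2022: May
2023: Jan, Oct
2024: Sep, Dec
2025: Jun
2026: Feb, Mar, Nov
2027: Aug
2028: Oct
2029: Apr, Jul
2030: Sep, Dec
2031: Jun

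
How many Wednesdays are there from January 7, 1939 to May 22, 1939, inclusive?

January 7, 1939 is a Saturday.
From January 7, 1939 to May 22, 1939 is 136 days inclusive.
136 = 7 × 19 + 3, so there are 19 full weeks plus 3 extra days.
Each full week contributes one Wednesday: 19 so far.
The 3 extra days are Sat, Sun, Mon — none qualify.
Total: 19 + 0 = 19.

19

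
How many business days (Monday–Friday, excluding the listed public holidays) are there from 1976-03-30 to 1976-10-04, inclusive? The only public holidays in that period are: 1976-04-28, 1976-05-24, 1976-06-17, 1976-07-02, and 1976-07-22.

130 business days

1976-03-30 is a Tuesday.
From 1976-03-30 to 1976-10-04 is 189 days inclusive.
189 = 7 × 27, so the span is exactly 27 full weeks.
Each full week contributes 5 weekdays (Mon–Fri): 27 × 5 = 135.
Total: 135.
Holidays: 1976-04-28 (Wed); 1976-05-24 (Mon); 1976-06-17 (Thu); 1976-07-02 (Fri); 1976-07-22 (Thu).
All 5 holidays fall on weekdays, so subtract 5.
Business days: 135 − 5 = 130.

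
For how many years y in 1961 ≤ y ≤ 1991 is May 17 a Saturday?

Day of week of May 17 in each year:
1961: Wed, 1962: Thu, 1963: Fri, 1964: Sun, 1965: Mon, 1966: Tue, 1967: Wed, 1968: Fri, 1969: Sat ✓, 1970: Sun, 1971: Mon, 1972: Wed, 1973: Thu, 1974: Fri, 1975: Sat ✓, 1976: Mon, 1977: Tue, 1978: Wed, 1979: Thu, 1980: Sat ✓, 1981: Sun, 1982: Mon, 1983: Tue, 1984: Thu, 1985: Fri, 1986: Sat ✓, 1987: Sun, 1988: Tue, 1989: Wed, 1990: Thu, 1991: Fri
Saturdays: 1969, 1975, 1980, 1986.

4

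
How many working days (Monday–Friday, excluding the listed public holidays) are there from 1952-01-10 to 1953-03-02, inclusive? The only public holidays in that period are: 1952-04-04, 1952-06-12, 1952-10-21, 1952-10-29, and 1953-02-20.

1952-01-10 is a Thursday.
The range spans 418 days (inclusive of both endpoints).
418 = 7 × 59 + 5, so there are 59 full weeks plus 5 extra days.
Each full week contributes 5 weekdays (Mon–Fri): 59 × 5 = 295.
The 5 extra days are Thursday, Friday, Saturday, Sunday, Monday — 3 of them qualify.
Total: 295 + 3 = 298.
Holidays: 1952-04-04 (Fri); 1952-06-12 (Thu); 1952-10-21 (Tue); 1952-10-29 (Wed); 1953-02-20 (Fri).
All 5 holidays fall on weekdays, so subtract 5.
Business days: 298 − 5 = 293.

293 working days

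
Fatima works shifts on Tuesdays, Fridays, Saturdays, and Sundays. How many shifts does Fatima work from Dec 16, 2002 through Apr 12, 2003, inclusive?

67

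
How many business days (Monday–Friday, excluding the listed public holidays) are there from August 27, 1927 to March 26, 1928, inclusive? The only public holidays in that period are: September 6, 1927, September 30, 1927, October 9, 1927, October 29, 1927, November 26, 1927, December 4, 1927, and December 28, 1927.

148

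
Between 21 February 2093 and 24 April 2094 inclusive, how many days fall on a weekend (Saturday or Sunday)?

21 February 2093 is a Saturday.
The range spans 428 days (inclusive of both endpoints).
428 = 7 × 61 + 1, so there are 61 full weeks plus 1 extra day.
Each full week contributes 2 weekend days (Sat, Sun): 61 × 2 = 122.
The 1 extra day is Sat — 1 of them qualifies.
Total: 122 + 1 = 123.

123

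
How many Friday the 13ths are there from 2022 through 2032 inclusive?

18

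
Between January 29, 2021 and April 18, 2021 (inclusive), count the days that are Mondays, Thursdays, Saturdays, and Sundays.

January 29, 2021 is a Friday.
The range spans 80 days (inclusive of both endpoints).
80 = 7 × 11 + 3, so there are 11 full weeks plus 3 extra days.
Each full week contributes 4 days from the set (Mon, Thu, Sat, Sun): 11 × 4 = 44.
The 3 extra days are Fri, Sat, Sun — 2 of them qualify.
Total: 44 + 2 = 46.

46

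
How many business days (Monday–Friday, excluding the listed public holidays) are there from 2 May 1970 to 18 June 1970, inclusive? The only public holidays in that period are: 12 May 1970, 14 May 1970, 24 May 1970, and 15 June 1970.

2 May 1970 is a Saturday.
The range spans 48 days (inclusive of both endpoints).
48 = 7 × 6 + 6, so there are 6 full weeks plus 6 extra days.
Each full week contributes 5 weekdays (Mon–Fri): 6 × 5 = 30.
The 6 extra days are Sat, Sun, Mon, Tue, Wed, Thu — 4 of them qualify.
Total: 30 + 4 = 34.
Holidays: 12 May 1970 (Tue); 14 May 1970 (Thu); 24 May 1970 (Sun); 15 June 1970 (Mon).
3 of the 4 holidays fall on weekdays; the rest are weekends and were already excluded.
Business days: 34 − 3 = 31.

31 business days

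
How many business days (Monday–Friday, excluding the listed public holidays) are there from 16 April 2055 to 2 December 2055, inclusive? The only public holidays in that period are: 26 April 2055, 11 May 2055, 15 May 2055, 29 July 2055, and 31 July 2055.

162 business days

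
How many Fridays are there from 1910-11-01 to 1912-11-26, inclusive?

1910-11-01 is a Tuesday.
The range spans 757 days (inclusive of both endpoints).
757 = 7 × 108 + 1, so there are 108 full weeks plus 1 extra day.
Each full week contributes one Friday: 108 so far.
The 1 extra day is Tue — none qualify.
Total: 108 + 0 = 108.

108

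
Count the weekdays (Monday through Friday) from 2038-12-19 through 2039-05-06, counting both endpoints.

100 weekdays

2038-12-19 is a Sunday.
The range spans 139 days (inclusive of both endpoints).
139 = 7 × 19 + 6, so there are 19 full weeks plus 6 extra days.
Each full week contributes 5 weekdays (Mon–Fri): 19 × 5 = 95.
The 6 extra days are Sun, Mon, Tue, Wed, Thu, Fri — 5 of them qualify.
Total: 95 + 5 = 100.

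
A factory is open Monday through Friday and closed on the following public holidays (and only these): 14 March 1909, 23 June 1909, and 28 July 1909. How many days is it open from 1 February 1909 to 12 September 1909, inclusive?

1 February 1909 is a Monday.
From 1 February 1909 to 12 September 1909 is 224 days inclusive.
224 = 7 × 32, so the span is exactly 32 full weeks.
Each full week contributes 5 weekdays (Mon–Fri): 32 × 5 = 160.
Total: 160.
Holidays: 14 March 1909 (Sun); 23 June 1909 (Wed); 28 July 1909 (Wed).
2 of the 3 holidays fall on weekdays; the rest are weekends and were already excluded.
Business days: 160 − 2 = 158.

158 business days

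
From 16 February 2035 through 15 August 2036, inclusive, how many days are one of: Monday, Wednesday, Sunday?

16 February 2035 is a Friday.
That's 547 days from start to end, counting both.
547 = 7 × 78 + 1, so there are 78 full weeks plus 1 extra day.
Each full week contributes 3 days from the set (Mon, Wed, Sun): 78 × 3 = 234.
The 1 extra day is Fri — none qualify.
Total: 234 + 0 = 234.

234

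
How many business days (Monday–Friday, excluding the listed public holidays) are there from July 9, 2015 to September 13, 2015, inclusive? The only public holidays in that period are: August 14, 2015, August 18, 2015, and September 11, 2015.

July 9, 2015 is a Thursday.
From July 9, 2015 to September 13, 2015 is 67 days inclusive.
67 = 7 × 9 + 4, so there are 9 full weeks plus 4 extra days.
Each full week contributes 5 weekdays (Mon–Fri): 9 × 5 = 45.
The 4 extra days are Thursday, Friday, Saturday, Sunday — 2 of them qualify.
Total: 45 + 2 = 47.
Holidays: August 14, 2015 (Fri); August 18, 2015 (Tue); September 11, 2015 (Fri).
All 3 holidays fall on weekdays, so subtract 3.
Business days: 47 − 3 = 44.

44 business days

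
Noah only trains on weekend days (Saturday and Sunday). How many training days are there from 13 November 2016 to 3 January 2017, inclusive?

15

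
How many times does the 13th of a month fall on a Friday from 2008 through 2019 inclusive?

Friday-the-13ths by year:
2008: Jun
2009: Feb, Mar, Nov
2010: Aug
2011: May
2012: Jan, Apr, Jul
2013: Sep, Dec
2014: Jun
2015: Feb, Mar, Nov
2016: May
2017: Jan, Oct
2018: Apr, Jul
2019: Sep, Dec

22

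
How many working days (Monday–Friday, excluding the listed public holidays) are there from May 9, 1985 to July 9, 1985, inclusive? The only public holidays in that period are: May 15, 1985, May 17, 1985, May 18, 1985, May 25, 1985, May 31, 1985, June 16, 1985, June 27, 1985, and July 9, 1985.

39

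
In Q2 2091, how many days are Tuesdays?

13

April 1, 2091 is a Sunday.
The range spans 91 days (inclusive of both endpoints).
91 = 7 × 13, so the span is exactly 13 full weeks.
Each full week contributes one Tuesday: 13 so far.
Total: 13.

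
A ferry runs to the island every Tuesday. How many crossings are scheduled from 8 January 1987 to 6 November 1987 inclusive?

43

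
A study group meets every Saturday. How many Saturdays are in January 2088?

January 1, 2088 is a Thursday.
That's 31 days from start to end, counting both.
31 = 7 × 4 + 3, so there are 4 full weeks plus 3 extra days.
Each full week contributes one Saturday: 4 so far.
The 3 extra days are Thu, Fri, Sat — 1 of them qualifies.
Total: 4 + 1 = 5.

5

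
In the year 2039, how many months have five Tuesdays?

4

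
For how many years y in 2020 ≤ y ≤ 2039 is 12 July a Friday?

Day of week of July 12 in each year:
2020: Sun, 2021: Mon, 2022: Tue, 2023: Wed, 2024: Fri ✓, 2025: Sat, 2026: Sun, 2027: Mon, 2028: Wed, 2029: Thu, 2030: Fri ✓, 2031: Sat, 2032: Mon, 2033: Tue, 2034: Wed, 2035: Thu, 2036: Sat, 2037: Sun, 2038: Mon, 2039: Tue
Fridays: 2024, 2030.

2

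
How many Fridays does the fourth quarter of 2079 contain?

Oct 1, 2079 is a Sunday.
That's 92 days from start to end, counting both.
92 = 7 × 13 + 1, so there are 13 full weeks plus 1 extra day.
Each full week contributes one Friday: 13 so far.
The 1 extra day is Sunday — none qualify.
Total: 13 + 0 = 13.

13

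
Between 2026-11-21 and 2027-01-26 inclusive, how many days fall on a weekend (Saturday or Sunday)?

20

2026-11-21 is a Saturday.
That's 67 days from start to end, counting both.
67 = 7 × 9 + 4, so there are 9 full weeks plus 4 extra days.
Each full week contributes 2 weekend days (Sat, Sun): 9 × 2 = 18.
The 4 extra days are Saturday, Sunday, Monday, Tuesday — 2 of them qualify.
Total: 18 + 2 = 20.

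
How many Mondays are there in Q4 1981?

13

October 1, 1981 is a Thursday.
From October 1, 1981 to December 31, 1981 is 92 days inclusive.
92 = 7 × 13 + 1, so there are 13 full weeks plus 1 extra day.
Each full week contributes one Monday: 13 so far.
The 1 extra day is Thu — none qualify.
Total: 13 + 0 = 13.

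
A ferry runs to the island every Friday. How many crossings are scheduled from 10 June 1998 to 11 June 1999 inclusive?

10 June 1998 is a Wednesday.
The range spans 367 days (inclusive of both endpoints).
367 = 7 × 52 + 3, so there are 52 full weeks plus 3 extra days.
Each full week contributes one Friday: 52 so far.
The 3 extra days are Wednesday, Thursday, Friday — 1 of them qualifies.
Total: 52 + 1 = 53.

53 Fridays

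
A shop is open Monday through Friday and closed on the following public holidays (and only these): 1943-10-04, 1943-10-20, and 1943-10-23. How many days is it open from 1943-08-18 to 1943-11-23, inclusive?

68

1943-08-18 is a Wednesday.
The range spans 98 days (inclusive of both endpoints).
98 = 7 × 14, so the span is exactly 14 full weeks.
Each full week contributes 5 weekdays (Mon–Fri): 14 × 5 = 70.
Total: 70.
Holidays: 1943-10-04 (Mon); 1943-10-20 (Wed); 1943-10-23 (Sat).
2 of the 3 holidays fall on weekdays; the rest are weekends and were already excluded.
Business days: 70 − 2 = 68.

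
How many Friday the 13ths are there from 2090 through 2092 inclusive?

5

Friday-the-13ths by year:
2090: Jan, Oct
2091: Apr, Jul
2092: Jun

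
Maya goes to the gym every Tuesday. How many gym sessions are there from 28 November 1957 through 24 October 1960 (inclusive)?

151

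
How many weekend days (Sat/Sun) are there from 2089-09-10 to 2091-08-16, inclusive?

2089-09-10 is a Saturday.
From 2089-09-10 to 2091-08-16 is 706 days inclusive.
706 = 7 × 100 + 6, so there are 100 full weeks plus 6 extra days.
Each full week contributes 2 weekend days (Sat, Sun): 100 × 2 = 200.
The 6 extra days are Sat, Sun, Mon, Tue, Wed, Thu — 2 of them qualify.
Total: 200 + 2 = 202.

202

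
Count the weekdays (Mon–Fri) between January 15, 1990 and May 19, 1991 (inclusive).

350

January 15, 1990 is a Monday.
From January 15, 1990 to May 19, 1991 is 490 days inclusive.
490 = 7 × 70, so the span is exactly 70 full weeks.
Each full week contributes 5 weekdays (Mon–Fri): 70 × 5 = 350.
Total: 350.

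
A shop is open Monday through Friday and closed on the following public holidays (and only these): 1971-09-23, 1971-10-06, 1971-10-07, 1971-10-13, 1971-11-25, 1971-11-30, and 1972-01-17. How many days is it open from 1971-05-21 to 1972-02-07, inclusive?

180 business days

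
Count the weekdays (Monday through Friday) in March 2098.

21

March 1, 2098 is a Saturday.
The range spans 31 days (inclusive of both endpoints).
31 = 7 × 4 + 3, so there are 4 full weeks plus 3 extra days.
Each full week contributes 5 weekdays (Mon–Fri): 4 × 5 = 20.
The 3 extra days are Saturday, Sunday, Monday — 1 of them qualifies.
Total: 20 + 1 = 21.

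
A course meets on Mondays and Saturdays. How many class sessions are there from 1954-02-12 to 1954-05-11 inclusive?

1954-02-12 is a Friday.
The range spans 89 days (inclusive of both endpoints).
89 = 7 × 12 + 5, so there are 12 full weeks plus 5 extra days.
Each full week contributes 2 days from the set (Mon, Sat): 12 × 2 = 24.
The 5 extra days are Friday, Saturday, Sunday, Monday, Tuesday — 2 of them qualify.
Total: 24 + 2 = 26.

26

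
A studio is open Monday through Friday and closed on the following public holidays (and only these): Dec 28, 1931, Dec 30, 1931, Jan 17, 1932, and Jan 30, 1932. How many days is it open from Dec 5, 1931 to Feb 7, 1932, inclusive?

43 business days

Dec 5, 1931 is a Saturday.
From Dec 5, 1931 to Feb 7, 1932 is 65 days inclusive.
65 = 7 × 9 + 2, so there are 9 full weeks plus 2 extra days.
Each full week contributes 5 weekdays (Mon–Fri): 9 × 5 = 45.
The 2 extra days are Saturday, Sunday — none qualify.
Total: 45 + 0 = 45.
Holidays: Dec 28, 1931 (Mon); Dec 30, 1931 (Wed); Jan 17, 1932 (Sun); Jan 30, 1932 (Sat).
2 of the 4 holidays fall on weekdays; the rest are weekends and were already excluded.
Business days: 45 − 2 = 43.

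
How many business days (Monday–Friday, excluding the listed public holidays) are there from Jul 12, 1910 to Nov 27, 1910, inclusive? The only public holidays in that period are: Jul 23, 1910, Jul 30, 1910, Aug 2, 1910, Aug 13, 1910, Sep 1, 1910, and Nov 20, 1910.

97 business days

Jul 12, 1910 is a Tuesday.
The range spans 139 days (inclusive of both endpoints).
139 = 7 × 19 + 6, so there are 19 full weeks plus 6 extra days.
Each full week contributes 5 weekdays (Mon–Fri): 19 × 5 = 95.
The 6 extra days are Tue, Wed, Thu, Fri, Sat, Sun — 4 of them qualify.
Total: 95 + 4 = 99.
Holidays: Jul 23, 1910 (Sat); Jul 30, 1910 (Sat); Aug 2, 1910 (Tue); Aug 13, 1910 (Sat); Sep 1, 1910 (Thu); Nov 20, 1910 (Sun).
2 of the 6 holidays fall on weekdays; the rest are weekends and were already excluded.
Business days: 99 − 2 = 97.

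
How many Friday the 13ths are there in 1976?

The 13th falls on a Friday when the month's 13th has weekday Fri.
Jan 13 is Tue; Feb 13 is Fri ✓; Mar 13 is Sat; Apr 13 is Tue; May 13 is Thu; Jun 13 is Sun; Jul 13 is Tue; Aug 13 is Fri ✓; Sep 13 is Mon; Oct 13 is Wed; Nov 13 is Sat; Dec 13 is Mon.
Friday the 13ths: Feb, Aug.

2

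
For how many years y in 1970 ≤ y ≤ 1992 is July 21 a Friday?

Day of week of July 21 in each year:
1970: Tue, 1971: Wed, 1972: Fri ✓, 1973: Sat, 1974: Sun, 1975: Mon, 1976: Wed, 1977: Thu, 1978: Fri ✓, 1979: Sat, 1980: Mon, 1981: Tue, 1982: Wed, 1983: Thu, 1984: Sat, 1985: Sun, 1986: Mon, 1987: Tue, 1988: Thu, 1989: Fri ✓, 1990: Sat, 1991: Sun, 1992: Tue
Fridays: 1972, 1978, 1989.

3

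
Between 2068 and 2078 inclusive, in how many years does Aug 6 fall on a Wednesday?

Day of week of August 6 in each year:
2068: Mon, 2069: Tue, 2070: Wed ✓, 2071: Thu, 2072: Sat, 2073: Sun, 2074: Mon, 2075: Tue, 2076: Thu, 2077: Fri, 2078: Sat
Wednesdays: 2070.

1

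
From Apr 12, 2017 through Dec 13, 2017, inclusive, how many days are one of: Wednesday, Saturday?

Apr 12, 2017 is a Wednesday.
That's 246 days from start to end, counting both.
246 = 7 × 35 + 1, so there are 35 full weeks plus 1 extra day.
Each full week contributes 2 days from the set (Wed, Sat): 35 × 2 = 70.
The 1 extra day is Wednesday — 1 of them qualifies.
Total: 70 + 1 = 71.

71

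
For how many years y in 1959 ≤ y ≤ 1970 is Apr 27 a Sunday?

Day of week of April 27 in each year:
1959: Mon, 1960: Wed, 1961: Thu, 1962: Fri, 1963: Sat, 1964: Mon, 1965: Tue, 1966: Wed, 1967: Thu, 1968: Sat, 1969: Sun ✓, 1970: Mon
Sundays: 1969.

1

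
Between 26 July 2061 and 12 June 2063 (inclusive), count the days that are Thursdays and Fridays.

196

26 July 2061 is a Tuesday.
The range spans 687 days (inclusive of both endpoints).
687 = 7 × 98 + 1, so there are 98 full weeks plus 1 extra day.
Each full week contributes 2 days from the set (Thu, Fri): 98 × 2 = 196.
The 1 extra day is Tuesday — none qualify.
Total: 196 + 0 = 196.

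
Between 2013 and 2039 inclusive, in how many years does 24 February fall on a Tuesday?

4

Day of week of February 24 in each year:
2013: Sun, 2014: Mon, 2015: Tue ✓, 2016: Wed, 2017: Fri, 2018: Sat, 2019: Sun, 2020: Mon, 2021: Wed, 2022: Thu, 2023: Fri, 2024: Sat, 2025: Mon, 2026: Tue ✓, 2027: Wed, 2028: Thu, 2029: Sat, 2030: Sun, 2031: Mon, 2032: Tue ✓, 2033: Thu, 2034: Fri, 2035: Sat, 2036: Sun, 2037: Tue ✓, 2038: Wed, 2039: Thu
Tuesdays: 2015, 2026, 2032, 2037.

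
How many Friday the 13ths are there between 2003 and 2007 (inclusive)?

8

Friday-the-13ths by year:
2003: Jun
2004: Feb, Aug
2005: May
2006: Jan, Oct
2007: Apr, Jul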